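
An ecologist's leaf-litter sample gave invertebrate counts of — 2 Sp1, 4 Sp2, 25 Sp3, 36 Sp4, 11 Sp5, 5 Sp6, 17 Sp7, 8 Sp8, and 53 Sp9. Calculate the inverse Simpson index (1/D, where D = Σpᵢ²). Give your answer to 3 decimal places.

Total N = 2+4+25+36+11+5+17+8+53 = 161, so the proportions are 0.0124224, 0.0248447, 0.1552795, 0.2236025, 0.068323, 0.0310559, 0.1055901, 0.0496894, 0.3291925 (working shown to 7 dp, full precision carried).
D = 0.0124224² + 0.0248447² + 0.1552795² + 0.2236025² + 0.068323² + 0.0310559² + 0.1055901² + 0.0496894² + 0.3291925² = 0.0001543 + 0.0006173 + 0.0241117 + 0.0499981 + 0.0046680 + 0.0009645 + 0.0111493 + 0.0024690 + 0.1083677 = 0.2024999.
So 1/D = 4.93827, i.e. 4.938 to 3 decimal places.

4.938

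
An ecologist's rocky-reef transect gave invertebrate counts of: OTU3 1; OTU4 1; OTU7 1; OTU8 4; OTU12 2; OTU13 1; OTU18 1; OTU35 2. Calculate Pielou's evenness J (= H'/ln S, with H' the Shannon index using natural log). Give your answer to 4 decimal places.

Total N = 1+1+1+4+2+1+1+2 = 13, so the proportions are 0.076923, 0.076923, 0.076923, 0.307692, 0.153846, 0.076923, 0.076923, 0.153846 (working shown to 6 dp, full precision carried).
H' = −Σ pᵢ ln pᵢ = −((-0.197304) + (-0.197304) + (-0.197304) + (-0.362663) + (-0.287970) + (-0.197304) + (-0.197304) + (-0.287970)) = 1.925121.
With S = 8 species, ln S = 2.079442, so J = 1.925121/2.079442 = 0.925788, i.e. 0.9258 to 4 decimal places.

0.9258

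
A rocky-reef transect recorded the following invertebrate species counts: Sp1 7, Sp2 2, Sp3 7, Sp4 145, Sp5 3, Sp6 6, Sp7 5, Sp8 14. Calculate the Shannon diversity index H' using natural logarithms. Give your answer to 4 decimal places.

Total N = 7+2+7+145+3+6+5+14 = 189, so the proportions are 0.037037, 0.010582, 0.037037, 0.767196, 0.015873, 0.031746, 0.026455, 0.074074 (working shown to 6 dp, full precision carried).
Each pᵢ ln pᵢ term: 0.037037×(-3.295837)=-0.122068, 0.010582×(-4.548600)=-0.048133, 0.037037×(-3.295837)=-0.122068, 0.767196×(-0.265013)=-0.203317, 0.015873×(-4.143135)=-0.065764, 0.031746×(-3.449988)=-0.109523, 0.026455×(-3.632309)=-0.096093, 0.074074×(-2.602690)=-0.192792.
Sum = -0.959759, so H' = 0.9598.

0.9598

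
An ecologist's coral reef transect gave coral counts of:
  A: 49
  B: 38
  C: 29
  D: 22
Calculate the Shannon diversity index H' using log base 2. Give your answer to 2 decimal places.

1.94

Total N = 49+38+29+22 = 138, so the proportions are 0.3551, 0.2754, 0.2101, 0.1594 (working shown to 4 dp, full precision carried).
Each pᵢ log₂ pᵢ term: 0.3551×(-1.4938)=-0.5304, 0.2754×(-1.8606)=-0.5123, 0.2101×(-2.2505)=-0.4729, 0.1594×(-2.6491)=-0.4223.
Sum = -1.9380, so H' = 1.94.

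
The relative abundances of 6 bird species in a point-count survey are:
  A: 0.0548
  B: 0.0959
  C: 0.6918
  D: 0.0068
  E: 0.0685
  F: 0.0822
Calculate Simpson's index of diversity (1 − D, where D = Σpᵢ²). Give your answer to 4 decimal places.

0.4977

D = 0.0548² + 0.0959² + 0.6918² + 0.0068² + 0.0685² + 0.0822² = 0.003003 + 0.009197 + 0.478587 + 0.000046 + 0.004692 + 0.006757 = 0.502282 (working shown to 6 dp, full precision carried).
So 1 − D = 0.497718, i.e. 0.4977 to 4 decimal places.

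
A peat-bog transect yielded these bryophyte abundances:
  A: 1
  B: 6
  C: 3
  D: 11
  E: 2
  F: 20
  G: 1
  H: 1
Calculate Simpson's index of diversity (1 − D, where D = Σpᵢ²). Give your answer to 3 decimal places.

Total N = 1+6+3+11+2+20+1+1 = 45, so the proportions are 0.02222, 0.13333, 0.06667, 0.24444, 0.04444, 0.44444, 0.02222, 0.02222 (working shown to 5 dp, full precision carried).
D = 0.02222² + 0.13333² + 0.06667² + 0.24444² + 0.04444² + 0.44444² + 0.02222² + 0.02222² = 0.00049 + 0.01778 + 0.00444 + 0.05975 + 0.00198 + 0.19753 + 0.00049 + 0.00049 = 0.28296.
So 1 − D = 0.71704, i.e. 0.717 to 3 decimal places.

0.717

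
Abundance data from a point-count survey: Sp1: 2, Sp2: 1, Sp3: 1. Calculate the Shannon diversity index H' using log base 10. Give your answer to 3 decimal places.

Total N = 2+1+1 = 4, so the proportions are 0.5, 0.25, 0.25 (working shown to 5 dp, full precision carried).
Each pᵢ log₁₀ pᵢ term: 0.5×(-0.30103)=-0.15051, 0.25×(-0.60206)=-0.15051, 0.25×(-0.60206)=-0.15051.
Sum = -0.45154, so H' = 0.452.

0.452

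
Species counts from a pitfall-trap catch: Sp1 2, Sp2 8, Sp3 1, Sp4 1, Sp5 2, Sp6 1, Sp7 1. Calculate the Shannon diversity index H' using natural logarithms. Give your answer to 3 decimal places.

Total N = 2+8+1+1+2+1+1 = 16, so the proportions are 0.125, 0.5, 0.0625, 0.0625, 0.125, 0.0625, 0.0625 (working shown to 5 dp, full precision carried).
Each pᵢ ln pᵢ term: 0.125×(-2.07944)=-0.25993, 0.5×(-0.69315)=-0.34657, 0.0625×(-2.77259)=-0.17329, 0.0625×(-2.77259)=-0.17329, 0.125×(-2.07944)=-0.25993, 0.0625×(-2.77259)=-0.17329, 0.0625×(-2.77259)=-0.17329.
Sum = -1.55958, so H' = 1.560.

1.560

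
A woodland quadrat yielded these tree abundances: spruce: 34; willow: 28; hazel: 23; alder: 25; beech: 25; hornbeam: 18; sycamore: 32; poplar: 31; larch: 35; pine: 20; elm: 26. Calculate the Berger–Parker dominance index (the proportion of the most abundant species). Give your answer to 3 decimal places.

0.118

Total N = 34+28+23+25+25+18+32+31+35+20+26 = 297, so the proportions are 0.11448, 0.09428, 0.07744, 0.08418, 0.08418, 0.06061, 0.10774, 0.10438, 0.11785, 0.06734, 0.08754 (working shown to 5 dp, full precision carried).
The largest proportion is 0.11785, i.e. d = 0.118 to 3 decimal places.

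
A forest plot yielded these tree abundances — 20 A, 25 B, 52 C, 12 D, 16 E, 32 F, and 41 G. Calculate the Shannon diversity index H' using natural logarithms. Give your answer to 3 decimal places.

1.838

Total N = 20+25+52+12+16+32+41 = 198, so the proportions are 0.10101, 0.12626, 0.26263, 0.06061, 0.08081, 0.16162, 0.20707 (working shown to 5 dp, full precision carried).
Each pᵢ ln pᵢ term: 0.10101×(-2.29253)=-0.23157, 0.12626×(-2.06939)=-0.26129, 0.26263×(-1.33702)=-0.35114, 0.06061×(-2.80336)=-0.16990, 0.08081×(-2.51568)=-0.20329, 0.16162×(-1.82253)=-0.29455, 0.20707×(-1.57469)=-0.32607.
Sum = -1.83780, so H' = 1.838.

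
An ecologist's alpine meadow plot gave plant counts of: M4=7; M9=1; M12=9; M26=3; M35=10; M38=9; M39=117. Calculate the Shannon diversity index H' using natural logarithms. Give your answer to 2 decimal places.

Total N = 7+1+9+3+10+9+117 = 156, so the proportions are 0.0449, 0.0064, 0.0577, 0.0192, 0.0641, 0.0577, 0.75 (working shown to 4 dp, full precision carried).
Each pᵢ ln pᵢ term: 0.0449×(-3.1039)=-0.1393, 0.0064×(-5.0499)=-0.0324, 0.0577×(-2.8526)=-0.1646, 0.0192×(-3.9512)=-0.0760, 0.0641×(-2.7473)=-0.1761, 0.0577×(-2.8526)=-0.1646, 0.75×(-0.2877)=-0.2158.
Sum = -0.9687, so H' = 0.97.

0.97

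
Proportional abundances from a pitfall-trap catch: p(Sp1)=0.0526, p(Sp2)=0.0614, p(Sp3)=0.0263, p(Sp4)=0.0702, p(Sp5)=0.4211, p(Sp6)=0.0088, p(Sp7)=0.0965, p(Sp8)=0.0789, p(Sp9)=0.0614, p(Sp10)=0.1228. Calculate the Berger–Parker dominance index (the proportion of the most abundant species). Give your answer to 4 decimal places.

The largest proportion is 0.4211, i.e. d = 0.4211 to 4 decimal places.

0.4211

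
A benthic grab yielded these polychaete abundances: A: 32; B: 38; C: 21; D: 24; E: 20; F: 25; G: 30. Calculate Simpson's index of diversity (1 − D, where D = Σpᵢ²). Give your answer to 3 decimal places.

Total N = 32+38+21+24+20+25+30 = 190, so the proportions are 0.16842, 0.2, 0.11053, 0.12632, 0.10526, 0.13158, 0.15789 (working shown to 5 dp, full precision carried).
D = 0.16842² + 0.2² + 0.11053² + 0.12632² + 0.10526² + 0.13158² + 0.15789² = 0.02837 + 0.04000 + 0.01222 + 0.01596 + 0.01108 + 0.01731 + 0.02493 = 0.14986.
So 1 − D = 0.85014, i.e. 0.850 to 3 decimal places.

0.850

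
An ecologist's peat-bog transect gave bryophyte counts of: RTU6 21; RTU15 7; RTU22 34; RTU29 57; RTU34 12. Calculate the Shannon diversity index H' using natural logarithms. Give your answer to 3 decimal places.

1.381

Total N = 21+7+34+57+12 = 131, so the proportions are 0.16031, 0.05344, 0.25954, 0.43511, 0.0916 (working shown to 5 dp, full precision carried).
Each pᵢ ln pᵢ term: 0.16031×(-1.83067)=-0.29347, 0.05344×(-2.92929)=-0.15653, 0.25954×(-1.34884)=-0.35008, 0.43511×(-0.83215)=-0.36208, 0.0916×(-2.39029)=-0.21896.
Sum = -1.38111, so H' = 1.381.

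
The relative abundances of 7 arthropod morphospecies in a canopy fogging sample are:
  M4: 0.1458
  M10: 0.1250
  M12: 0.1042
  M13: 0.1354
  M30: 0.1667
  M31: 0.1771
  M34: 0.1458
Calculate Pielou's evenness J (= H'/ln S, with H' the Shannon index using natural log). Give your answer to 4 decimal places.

H' = −Σ pᵢ ln pᵢ = −((-0.280741) + (-0.259930) + (-0.235642) + (-0.270735) + (-0.298653) + (-0.306567) + (-0.280741)) = 1.933010 (working shown to 6 dp, full precision carried).
With S = 7 species, ln S = 1.945910, so J = 1.933010/1.945910 = 0.993370, i.e. 0.9934 to 4 decimal places.

0.9934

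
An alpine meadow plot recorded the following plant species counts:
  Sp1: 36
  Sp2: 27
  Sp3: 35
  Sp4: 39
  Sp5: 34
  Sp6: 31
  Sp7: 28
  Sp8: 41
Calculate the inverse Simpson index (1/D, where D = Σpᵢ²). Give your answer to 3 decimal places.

7.852

Total N = 36+27+35+39+34+31+28+41 = 271, so the proportions are 0.1328413, 0.099631, 0.1291513, 0.1439114, 0.1254613, 0.1143911, 0.103321, 0.1512915 (working shown to 7 dp, full precision carried).
D = 0.1328413² + 0.099631² + 0.1291513² + 0.1439114² + 0.1254613² + 0.1143911² + 0.103321² + 0.1512915² = 0.0176468 + 0.0099263 + 0.0166801 + 0.0207105 + 0.0157405 + 0.0130853 + 0.0106752 + 0.0228891 = 0.1273539.
So 1/D = 7.85213, i.e. 7.852 to 3 decimal places.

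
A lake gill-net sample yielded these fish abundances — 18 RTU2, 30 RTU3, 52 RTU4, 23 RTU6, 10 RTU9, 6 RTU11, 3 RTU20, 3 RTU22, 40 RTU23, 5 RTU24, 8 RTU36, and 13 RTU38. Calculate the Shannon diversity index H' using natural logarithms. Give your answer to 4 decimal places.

2.1405

Total N = 18+30+52+23+10+6+3+3+40+5+8+13 = 211, so the proportions are 0.085308, 0.14218, 0.246445, 0.109005, 0.047393, 0.028436, 0.014218, 0.014218, 0.189573, 0.023697, 0.037915, 0.061611 (working shown to 6 dp, full precision carried).
Each pᵢ ln pᵢ term: 0.085308×(-2.461486)=-0.209985, 0.14218×(-1.950661)=-0.277345, 0.246445×(-1.400614)=-0.345175, 0.109005×(-2.216364)=-0.241594, 0.047393×(-3.049273)=-0.144515, 0.028436×(-3.560099)=-0.101235, 0.014218×(-4.253246)=-0.060473, 0.014218×(-4.253246)=-0.060473, 0.189573×(-1.662979)=-0.315257, 0.023697×(-3.742420)=-0.088683, 0.037915×(-3.272417)=-0.124073, 0.061611×(-2.786909)=-0.171705.
Sum = -2.140512, so H' = 2.1405.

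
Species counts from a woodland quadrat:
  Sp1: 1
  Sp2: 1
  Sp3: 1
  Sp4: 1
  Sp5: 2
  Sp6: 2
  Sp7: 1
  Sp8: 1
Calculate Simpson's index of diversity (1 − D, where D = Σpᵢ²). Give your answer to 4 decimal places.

0.8600

Total N = 1+1+1+1+2+2+1+1 = 10, so the proportions are 0.1, 0.1, 0.1, 0.1, 0.2, 0.2, 0.1, 0.1 (working shown to 6 dp, full precision carried).
D = 0.1² + 0.1² + 0.1² + 0.1² + 0.2² + 0.2² + 0.1² + 0.1² = 0.010000 + 0.010000 + 0.010000 + 0.010000 + 0.040000 + 0.040000 + 0.010000 + 0.010000 = 0.140000.
So 1 − D = 0.860000, i.e. 0.8600 to 4 decimal places.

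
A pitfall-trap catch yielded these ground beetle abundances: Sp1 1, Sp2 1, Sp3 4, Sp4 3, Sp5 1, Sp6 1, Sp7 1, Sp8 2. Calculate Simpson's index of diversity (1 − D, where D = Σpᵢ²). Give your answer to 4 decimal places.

Total N = 1+1+4+3+1+1+1+2 = 14, so the proportions are 0.071429, 0.071429, 0.285714, 0.214286, 0.071429, 0.071429, 0.071429, 0.142857 (working shown to 6 dp, full precision carried).
D = 0.071429² + 0.071429² + 0.285714² + 0.214286² + 0.071429² + 0.071429² + 0.071429² + 0.142857² = 0.005102 + 0.005102 + 0.081633 + 0.045918 + 0.005102 + 0.005102 + 0.005102 + 0.020408 = 0.173469.
So 1 − D = 0.826531, i.e. 0.8265 to 4 decimal places.

0.8265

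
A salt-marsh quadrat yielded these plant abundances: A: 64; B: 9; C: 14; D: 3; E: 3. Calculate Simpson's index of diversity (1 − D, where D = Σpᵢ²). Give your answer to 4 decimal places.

0.4923

Total N = 64+9+14+3+3 = 93, so the proportions are 0.688172, 0.096774, 0.150538, 0.032258, 0.032258 (working shown to 6 dp, full precision carried).
D = 0.688172² + 0.096774² + 0.150538² + 0.032258² + 0.032258² = 0.473581 + 0.009365 + 0.022662 + 0.001041 + 0.001041 = 0.507689.
So 1 − D = 0.492311, i.e. 0.4923 to 4 decimal places.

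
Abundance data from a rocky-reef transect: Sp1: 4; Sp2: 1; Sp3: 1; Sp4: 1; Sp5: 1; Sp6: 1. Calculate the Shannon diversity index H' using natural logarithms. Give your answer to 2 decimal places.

Total N = 4+1+1+1+1+1 = 9, so the proportions are 0.4444, 0.1111, 0.1111, 0.1111, 0.1111, 0.1111 (working shown to 4 dp, full precision carried).
Each pᵢ ln pᵢ term: 0.4444×(-0.8109)=-0.3604, 0.1111×(-2.1972)=-0.2441, 0.1111×(-2.1972)=-0.2441, 0.1111×(-2.1972)=-0.2441, 0.1111×(-2.1972)=-0.2441, 0.1111×(-2.1972)=-0.2441.
Sum = -1.5811, so H' = 1.58.

1.58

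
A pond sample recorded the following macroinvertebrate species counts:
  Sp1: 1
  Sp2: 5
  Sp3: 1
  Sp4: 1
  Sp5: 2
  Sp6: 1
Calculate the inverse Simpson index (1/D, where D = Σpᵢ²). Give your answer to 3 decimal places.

3.667

Total N = 1+5+1+1+2+1 = 11, so the proportions are 0.0909091, 0.4545455, 0.0909091, 0.0909091, 0.1818182, 0.0909091 (working shown to 7 dp, full precision carried).
D = 0.0909091² + 0.4545455² + 0.0909091² + 0.0909091² + 0.1818182² + 0.0909091² = 0.0082645 + 0.2066116 + 0.0082645 + 0.0082645 + 0.0330579 + 0.0082645 = 0.2727273.
So 1/D = 3.66667, i.e. 3.667 to 3 decimal places.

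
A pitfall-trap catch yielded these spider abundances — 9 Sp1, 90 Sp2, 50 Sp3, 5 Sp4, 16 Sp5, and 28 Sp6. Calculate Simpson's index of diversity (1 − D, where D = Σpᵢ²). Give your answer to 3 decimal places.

0.700

Total N = 9+90+50+5+16+28 = 198, so the proportions are 0.04545, 0.45455, 0.25253, 0.02525, 0.08081, 0.14141 (working shown to 5 dp, full precision carried).
D = 0.04545² + 0.45455² + 0.25253² + 0.02525² + 0.08081² + 0.14141² = 0.00207 + 0.20661 + 0.06377 + 0.00064 + 0.00653 + 0.02000 = 0.29961.
So 1 − D = 0.70039, i.e. 0.700 to 3 decimal places.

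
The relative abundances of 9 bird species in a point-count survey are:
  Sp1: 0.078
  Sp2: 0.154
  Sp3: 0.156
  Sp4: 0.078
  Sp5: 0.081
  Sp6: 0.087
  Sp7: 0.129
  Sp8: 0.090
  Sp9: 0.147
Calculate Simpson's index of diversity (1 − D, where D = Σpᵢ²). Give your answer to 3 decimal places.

D = 0.078² + 0.154² + 0.156² + 0.078² + 0.081² + 0.087² + 0.129² + 0.09² + 0.147² = 0.00608 + 0.02372 + 0.02434 + 0.00608 + 0.00656 + 0.00757 + 0.01664 + 0.00810 + 0.02161 = 0.12070 (working shown to 5 dp, full precision carried).
So 1 − D = 0.87930, i.e. 0.879 to 3 decimal places.

0.879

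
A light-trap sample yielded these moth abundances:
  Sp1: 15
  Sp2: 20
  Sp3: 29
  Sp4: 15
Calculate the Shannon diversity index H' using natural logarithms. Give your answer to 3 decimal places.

Total N = 15+20+29+15 = 79, so the proportions are 0.18987, 0.25316, 0.36709, 0.18987 (working shown to 5 dp, full precision carried).
Each pᵢ ln pᵢ term: 0.18987×(-1.66140)=-0.31546, 0.25316×(-1.37372)=-0.34778, 0.36709×(-1.00215)=-0.36788, 0.18987×(-1.66140)=-0.31546.
Sum = -1.34657, so H' = 1.347.

1.347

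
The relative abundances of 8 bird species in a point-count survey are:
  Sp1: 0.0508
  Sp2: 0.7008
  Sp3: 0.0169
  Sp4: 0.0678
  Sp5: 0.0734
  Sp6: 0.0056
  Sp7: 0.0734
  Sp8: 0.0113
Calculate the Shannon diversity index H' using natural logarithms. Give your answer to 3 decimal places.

1.115

Each pᵢ ln pᵢ term (working shown to 5 dp, full precision carried): 0.0508×(-2.97986)=-0.15138, 0.7008×(-0.35553)=-0.24916, 0.0169×(-4.08044)=-0.06896, 0.0678×(-2.69119)=-0.18246, 0.0734×(-2.61183)=-0.19171, 0.0056×(-5.18499)=-0.02904, 0.0734×(-2.61183)=-0.19171, 0.0113×(-4.48295)=-0.05066.
Sum = -1.11507, so H' = 1.115.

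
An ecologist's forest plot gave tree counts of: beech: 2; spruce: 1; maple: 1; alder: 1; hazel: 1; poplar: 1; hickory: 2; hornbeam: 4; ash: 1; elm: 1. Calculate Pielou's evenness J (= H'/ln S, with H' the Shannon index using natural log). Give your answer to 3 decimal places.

Total N = 2+1+1+1+1+1+2+4+1+1 = 15, so the proportions are 0.13333, 0.06667, 0.06667, 0.06667, 0.06667, 0.06667, 0.13333, 0.26667, 0.06667, 0.06667 (working shown to 5 dp, full precision carried).
H' = −Σ pᵢ ln pᵢ = −((-0.26865) + (-0.18054) + (-0.18054) + (-0.18054) + (-0.18054) + (-0.18054) + (-0.26865) + (-0.35247) + (-0.18054) + (-0.18054)) = 2.15353.
With S = 10 species, ln S = 2.30259, so J = 2.15353/2.30259 = 0.93527, i.e. 0.935 to 3 decimal places.

0.935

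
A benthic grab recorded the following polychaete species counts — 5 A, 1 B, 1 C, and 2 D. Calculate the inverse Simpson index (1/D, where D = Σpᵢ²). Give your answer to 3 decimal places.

2.613

Total N = 5+1+1+2 = 9, so the proportions are 0.555556, 0.111111, 0.111111, 0.222222 (working shown to 6 dp, full precision carried).
D = 0.555556² + 0.111111² + 0.111111² + 0.222222² = 0.308642 + 0.012346 + 0.012346 + 0.049383 = 0.382716.
So 1/D = 2.61290, i.e. 2.613 to 3 decimal places.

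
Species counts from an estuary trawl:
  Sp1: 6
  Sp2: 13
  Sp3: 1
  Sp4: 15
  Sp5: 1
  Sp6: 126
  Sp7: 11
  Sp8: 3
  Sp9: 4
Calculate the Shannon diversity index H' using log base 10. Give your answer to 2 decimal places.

Total N = 6+13+1+15+1+126+11+3+4 = 180, so the proportions are 0.0333, 0.0722, 0.0056, 0.0833, 0.0056, 0.7, 0.0611, 0.0167, 0.0222 (working shown to 4 dp, full precision carried).
Each pᵢ log₁₀ pᵢ term: 0.0333×(-1.4771)=-0.0492, 0.0722×(-1.1413)=-0.0824, 0.0056×(-2.2553)=-0.0125, 0.0833×(-1.0792)=-0.0899, 0.0056×(-2.2553)=-0.0125, 0.7×(-0.1549)=-0.1084, 0.0611×(-1.2139)=-0.0742, 0.0167×(-1.7782)=-0.0296, 0.0222×(-1.6532)=-0.0367.
Sum = -0.4956, so H' = 0.50.

0.50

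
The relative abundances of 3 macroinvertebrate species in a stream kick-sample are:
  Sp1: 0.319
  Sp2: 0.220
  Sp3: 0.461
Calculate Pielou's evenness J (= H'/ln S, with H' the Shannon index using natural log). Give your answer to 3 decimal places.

H' = −Σ pᵢ ln pᵢ = −((-0.36448) + (-0.33311) + (-0.35698)) = 1.05456 (working shown to 5 dp, full precision carried).
With S = 3 species, ln S = 1.09861, so J = 1.05456/1.09861 = 0.95991, i.e. 0.960 to 3 decimal places.

0.960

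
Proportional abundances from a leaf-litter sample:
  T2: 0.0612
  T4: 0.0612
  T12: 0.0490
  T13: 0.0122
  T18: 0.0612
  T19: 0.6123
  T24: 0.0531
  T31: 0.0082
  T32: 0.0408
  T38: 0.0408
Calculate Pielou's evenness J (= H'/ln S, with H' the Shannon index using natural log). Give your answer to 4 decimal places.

H' = −Σ pᵢ ln pᵢ = −((-0.170969) + (-0.170969) + (-0.147781) + (-0.053757) + (-0.170969) + (-0.300353) + (-0.155879) + (-0.039390) + (-0.130522) + (-0.130522)) = 1.471111 (working shown to 6 dp, full precision carried).
With S = 10 species, ln S = 2.302585, so J = 1.471111/2.302585 = 0.638895, i.e. 0.6389 to 4 decimal places.

0.6389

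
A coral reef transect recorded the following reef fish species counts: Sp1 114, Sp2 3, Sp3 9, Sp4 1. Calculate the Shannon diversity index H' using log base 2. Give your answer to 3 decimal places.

Total N = 114+3+9+1 = 127, so the proportions are 0.89764, 0.02362, 0.07087, 0.00787 (working shown to 5 dp, full precision carried).
Each pᵢ log₂ pᵢ term: 0.89764×(-0.15579)=-0.13985, 0.02362×(-5.40372)=-0.12765, 0.07087×(-3.81876)=-0.27062, 0.00787×(-6.98868)=-0.05503.
Sum = -0.59314, so H' = 0.593.

0.593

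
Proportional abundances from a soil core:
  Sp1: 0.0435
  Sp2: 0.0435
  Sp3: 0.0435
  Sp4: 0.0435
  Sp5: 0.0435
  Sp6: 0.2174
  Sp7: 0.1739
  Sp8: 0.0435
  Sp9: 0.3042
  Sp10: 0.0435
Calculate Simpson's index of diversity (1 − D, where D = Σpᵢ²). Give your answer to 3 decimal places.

D = 0.0435² + 0.0435² + 0.0435² + 0.0435² + 0.0435² + 0.2174² + 0.1739² + 0.0435² + 0.3042² + 0.0435² = 0.00189 + 0.00189 + 0.00189 + 0.00189 + 0.00189 + 0.04726 + 0.03024 + 0.00189 + 0.09254 + 0.00189 = 0.18329 (working shown to 5 dp, full precision carried).
So 1 − D = 0.81671, i.e. 0.817 to 3 decimal places.

0.817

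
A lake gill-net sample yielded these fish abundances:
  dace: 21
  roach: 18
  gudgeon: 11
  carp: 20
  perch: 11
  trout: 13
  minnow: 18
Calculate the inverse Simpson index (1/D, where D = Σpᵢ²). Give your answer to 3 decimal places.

6.602

Total N = 21+18+11+20+11+13+18 = 112, so the proportions are 0.1875, 0.1607143, 0.0982143, 0.1785714, 0.0982143, 0.1160714, 0.1607143 (working shown to 7 dp, full precision carried).
D = 0.1875² + 0.1607143² + 0.0982143² + 0.1785714² + 0.0982143² + 0.1160714² + 0.1607143² = 0.0351562 + 0.0258291 + 0.0096460 + 0.0318878 + 0.0096460 + 0.0134726 + 0.0258291 = 0.1514668.
So 1/D = 6.60211, i.e. 6.602 to 3 decimal places.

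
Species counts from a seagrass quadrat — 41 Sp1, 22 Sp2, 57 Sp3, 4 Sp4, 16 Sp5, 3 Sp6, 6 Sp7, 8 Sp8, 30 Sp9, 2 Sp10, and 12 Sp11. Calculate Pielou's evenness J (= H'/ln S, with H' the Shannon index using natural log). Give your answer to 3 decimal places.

Total N = 41+22+57+4+16+3+6+8+30+2+12 = 201, so the proportions are 0.20398, 0.10945, 0.28358, 0.0199, 0.0796, 0.01493, 0.02985, 0.0398, 0.14925, 0.00995, 0.0597 (working shown to 5 dp, full precision carried).
H' = −Σ pᵢ ln pᵢ = −((-0.32427) + (-0.24214) + (-0.35739) + (-0.07795) + (-0.20145) + (-0.06276) + (-0.10482) + (-0.12831) + (-0.28390) + (-0.04587) + (-0.16826)) = 1.99712.
With S = 11 species, ln S = 2.39790, so J = 1.99712/2.39790 = 0.83286, i.e. 0.833 to 3 decimal places.

0.833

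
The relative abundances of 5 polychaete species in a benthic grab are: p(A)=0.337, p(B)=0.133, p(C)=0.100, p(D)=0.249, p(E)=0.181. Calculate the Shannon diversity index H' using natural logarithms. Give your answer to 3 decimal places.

Each pᵢ ln pᵢ term (working shown to 5 dp, full precision carried): 0.337×(-1.08767)=-0.36655, 0.133×(-2.01741)=-0.26832, 0.1×(-2.30259)=-0.23026, 0.249×(-1.39030)=-0.34619, 0.181×(-1.70926)=-0.30938.
Sum = -1.52068, so H' = 1.521.

1.521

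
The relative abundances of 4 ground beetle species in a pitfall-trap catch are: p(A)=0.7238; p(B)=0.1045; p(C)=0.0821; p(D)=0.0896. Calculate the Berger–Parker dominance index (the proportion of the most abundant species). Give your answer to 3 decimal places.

The largest proportion is 0.7238, i.e. d = 0.724 to 3 decimal places.

0.724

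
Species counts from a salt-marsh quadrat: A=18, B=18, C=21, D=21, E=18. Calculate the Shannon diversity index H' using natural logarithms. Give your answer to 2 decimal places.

Total N = 18+18+21+21+18 = 96, so the proportions are 0.1875, 0.1875, 0.2188, 0.2188, 0.1875 (working shown to 4 dp, full precision carried).
Each pᵢ ln pᵢ term: 0.1875×(-1.6740)=-0.3139, 0.1875×(-1.6740)=-0.3139, 0.2188×(-1.5198)=-0.3325, 0.2188×(-1.5198)=-0.3325, 0.1875×(-1.6740)=-0.3139.
Sum = -1.6065, so H' = 1.61.

1.61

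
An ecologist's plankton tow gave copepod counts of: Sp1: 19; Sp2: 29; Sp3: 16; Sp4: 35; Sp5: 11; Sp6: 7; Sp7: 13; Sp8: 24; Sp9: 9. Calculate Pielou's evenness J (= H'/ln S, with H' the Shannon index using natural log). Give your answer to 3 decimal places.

0.945

Total N = 19+29+16+35+11+7+13+24+9 = 163, so the proportions are 0.11656, 0.17791, 0.09816, 0.21472, 0.06748, 0.04294, 0.07975, 0.14724, 0.05521 (working shown to 5 dp, full precision carried).
H' = −Σ pᵢ ln pᵢ = −((-0.25053) + (-0.30716) + (-0.22784) + (-0.33033) + (-0.18193) + (-0.13518) + (-0.20168) + (-0.28207) + (-0.15993)) = 2.07666.
With S = 9 species, ln S = 2.19722, so J = 2.07666/2.19722 = 0.94513, i.e. 0.945 to 3 decimal places.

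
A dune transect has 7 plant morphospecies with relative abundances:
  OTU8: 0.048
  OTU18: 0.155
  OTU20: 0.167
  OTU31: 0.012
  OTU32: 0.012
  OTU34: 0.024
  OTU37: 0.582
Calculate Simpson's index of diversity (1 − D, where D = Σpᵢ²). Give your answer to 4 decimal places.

D = 0.048² + 0.155² + 0.167² + 0.012² + 0.012² + 0.024² + 0.582² = 0.002304 + 0.024025 + 0.027889 + 0.000144 + 0.000144 + 0.000576 + 0.338724 = 0.393806 (working shown to 6 dp, full precision carried).
So 1 − D = 0.606194, i.e. 0.6062 to 4 decimal places.

0.6062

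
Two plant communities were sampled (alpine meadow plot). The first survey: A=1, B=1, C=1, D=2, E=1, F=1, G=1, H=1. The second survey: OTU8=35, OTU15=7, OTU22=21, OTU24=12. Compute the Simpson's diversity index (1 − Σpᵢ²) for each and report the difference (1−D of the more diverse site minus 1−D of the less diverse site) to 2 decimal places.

0.19

The first survey: N=9, proportions 0.1111, 0.1111, 0.1111, 0.2222, 0.1111, 0.1111, 0.1111, 0.1111, giving 1−D = 0.8642 (working shown to 4 dp, full precision carried).
The second survey: N=75, proportions 0.4667, 0.0933, 0.28, 0.16, giving 1−D = 0.6695.
Difference = |0.8642 − 0.6695| = 0.1947, i.e. 0.19 to 2 decimal places.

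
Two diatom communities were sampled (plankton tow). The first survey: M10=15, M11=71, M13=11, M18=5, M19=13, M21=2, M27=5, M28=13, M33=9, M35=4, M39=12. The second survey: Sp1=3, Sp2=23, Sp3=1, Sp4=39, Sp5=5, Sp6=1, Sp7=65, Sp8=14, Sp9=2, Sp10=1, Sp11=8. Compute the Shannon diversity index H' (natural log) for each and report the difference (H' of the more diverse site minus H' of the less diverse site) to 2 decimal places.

0.22

The first survey: N=160, proportions 0.0938, 0.4437, 0.0688, 0.0312, 0.0813, 0.0125, 0.0312, 0.0813, 0.0563, 0.025, 0.075, giving H' = 1.8942 (working shown to 4 dp, full precision carried).
The second survey: N=162, proportions 0.0185, 0.142, 0.0062, 0.2407, 0.0309, 0.0062, 0.4012, 0.0864, 0.0123, 0.0062, 0.0494, giving H' = 1.6762.
Difference = |1.8942 − 1.6762| = 0.2180, i.e. 0.22 to 2 decimal places.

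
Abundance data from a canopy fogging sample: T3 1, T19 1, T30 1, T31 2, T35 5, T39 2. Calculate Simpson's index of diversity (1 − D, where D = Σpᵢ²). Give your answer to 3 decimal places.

0.750

Total N = 1+1+1+2+5+2 = 12, so the proportions are 0.08333, 0.08333, 0.08333, 0.16667, 0.41667, 0.16667 (working shown to 5 dp, full precision carried).
D = 0.08333² + 0.08333² + 0.08333² + 0.16667² + 0.41667² + 0.16667² = 0.00694 + 0.00694 + 0.00694 + 0.02778 + 0.17361 + 0.02778 = 0.25000.
So 1 − D = 0.75000, i.e. 0.750 to 3 decimal places.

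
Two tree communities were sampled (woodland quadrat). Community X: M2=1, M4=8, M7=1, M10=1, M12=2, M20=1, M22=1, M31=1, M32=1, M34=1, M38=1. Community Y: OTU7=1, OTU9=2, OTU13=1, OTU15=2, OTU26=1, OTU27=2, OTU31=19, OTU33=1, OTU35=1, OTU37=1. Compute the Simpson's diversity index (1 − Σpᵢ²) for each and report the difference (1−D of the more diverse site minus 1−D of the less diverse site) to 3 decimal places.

Community X: N=19, proportions 0.05263, 0.42105, 0.05263, 0.05263, 0.10526, 0.05263, 0.05263, 0.05263, 0.05263, 0.05263, 0.05263, giving 1−D = 0.78670 (working shown to 5 dp, full precision carried).
Community Y: N=31, proportions 0.03226, 0.06452, 0.03226, 0.06452, 0.03226, 0.06452, 0.6129, 0.03226, 0.03226, 0.03226, giving 1−D = 0.60562.
Difference = |0.78670 − 0.60562| = 0.18108, i.e. 0.181 to 3 decimal places.

0.181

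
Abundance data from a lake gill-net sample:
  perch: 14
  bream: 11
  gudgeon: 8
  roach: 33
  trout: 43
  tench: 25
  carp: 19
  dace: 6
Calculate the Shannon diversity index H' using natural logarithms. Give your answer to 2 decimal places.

Total N = 14+11+8+33+43+25+19+6 = 159, so the proportions are 0.0881, 0.0692, 0.0503, 0.2075, 0.2704, 0.1572, 0.1195, 0.0377 (working shown to 4 dp, full precision carried).
Each pᵢ ln pᵢ term: 0.0881×(-2.4298)=-0.2139, 0.0692×(-2.6710)=-0.1848, 0.0503×(-2.9895)=-0.1504, 0.2075×(-1.5724)=-0.3263, 0.2704×(-1.3077)=-0.3537, 0.1572×(-1.8500)=-0.2909, 0.1195×(-2.1245)=-0.2539, 0.0377×(-3.2771)=-0.1237.
Sum = -1.8976, so H' = 1.90.

1.90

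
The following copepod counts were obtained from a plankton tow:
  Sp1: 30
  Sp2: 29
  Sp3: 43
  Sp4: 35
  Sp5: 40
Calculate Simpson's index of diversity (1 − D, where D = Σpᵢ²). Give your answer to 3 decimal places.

Total N = 30+29+43+35+40 = 177, so the proportions are 0.16949, 0.16384, 0.24294, 0.19774, 0.22599 (working shown to 5 dp, full precision carried).
D = 0.16949² + 0.16384² + 0.24294² + 0.19774² + 0.22599² = 0.02873 + 0.02684 + 0.05902 + 0.03910 + 0.05107 = 0.20476.
So 1 − D = 0.79524, i.e. 0.795 to 3 decimal places.

0.795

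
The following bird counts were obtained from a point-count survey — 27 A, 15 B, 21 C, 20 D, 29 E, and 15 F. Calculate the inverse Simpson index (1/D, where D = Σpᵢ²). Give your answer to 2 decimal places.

5.64

Total N = 27+15+21+20+29+15 = 127, so the proportions are 0.212598, 0.11811, 0.165354, 0.15748, 0.228346, 0.11811 (working shown to 6 dp, full precision carried).
D = 0.212598² + 0.11811² + 0.165354² + 0.15748² + 0.228346² + 0.11811² = 0.045198 + 0.013950 + 0.027342 + 0.024800 + 0.052142 + 0.013950 = 0.177382.
So 1/D = 5.6375, i.e. 5.64 to 2 decimal places.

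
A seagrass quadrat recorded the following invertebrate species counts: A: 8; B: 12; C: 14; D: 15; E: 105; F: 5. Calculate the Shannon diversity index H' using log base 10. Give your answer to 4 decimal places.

0.5059

Total N = 8+12+14+15+105+5 = 159, so the proportions are 0.050314, 0.075472, 0.08805, 0.09434, 0.660377, 0.031447 (working shown to 6 dp, full precision carried).
Each pᵢ log₁₀ pᵢ term: 0.050314×(-1.298307)=-0.065324, 0.075472×(-1.122216)=-0.084696, 0.08805×(-1.055269)=-0.092917, 0.09434×(-1.025306)=-0.096727, 0.660377×(-0.180208)=-0.119005, 0.031447×(-1.502427)=-0.047246.
Sum = -0.505914, so H' = 0.5059.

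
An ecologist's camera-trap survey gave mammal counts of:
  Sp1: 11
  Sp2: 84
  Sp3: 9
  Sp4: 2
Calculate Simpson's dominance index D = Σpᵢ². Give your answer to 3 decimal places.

Total N = 11+84+9+2 = 106, so the proportions are 0.10377, 0.79245, 0.08491, 0.01887 (working shown to 5 dp, full precision carried).
D = 0.10377² + 0.79245² + 0.08491² + 0.01887² = 0.01077 + 0.62798 + 0.00721 + 0.00036 = 0.64632.
To 3 decimal places, D = 0.646.

0.646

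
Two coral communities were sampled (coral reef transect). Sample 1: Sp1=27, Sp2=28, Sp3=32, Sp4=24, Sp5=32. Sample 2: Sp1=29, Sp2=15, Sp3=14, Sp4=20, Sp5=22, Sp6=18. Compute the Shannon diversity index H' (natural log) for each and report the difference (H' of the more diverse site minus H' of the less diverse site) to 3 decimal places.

Sample 1: N=143, proportions 0.18881, 0.1958, 0.22378, 0.16783, 0.22378, giving H' = 1.60362 (working shown to 5 dp, full precision carried).
Sample 2: N=118, proportions 0.24576, 0.12712, 0.11864, 0.16949, 0.18644, 0.15254, giving H' = 1.76083.
Difference = |1.60362 − 1.76083| = 0.15721, i.e. 0.157 to 3 decimal places.

0.157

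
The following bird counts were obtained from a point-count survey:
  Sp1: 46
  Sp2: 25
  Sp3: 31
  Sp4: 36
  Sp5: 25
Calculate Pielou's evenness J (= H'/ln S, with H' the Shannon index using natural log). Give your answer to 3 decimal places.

0.983

Total N = 46+25+31+36+25 = 163, so the proportions are 0.28221, 0.15337, 0.19018, 0.22086, 0.15337 (working shown to 5 dp, full precision carried).
H' = −Σ pᵢ ln pᵢ = −((-0.35702) + (-0.28756) + (-0.31566) + (-0.33355) + (-0.28756)) = 1.58135.
With S = 5 species, ln S = 1.60944, so J = 1.58135/1.60944 = 0.98255, i.e. 0.983 to 3 decimal places.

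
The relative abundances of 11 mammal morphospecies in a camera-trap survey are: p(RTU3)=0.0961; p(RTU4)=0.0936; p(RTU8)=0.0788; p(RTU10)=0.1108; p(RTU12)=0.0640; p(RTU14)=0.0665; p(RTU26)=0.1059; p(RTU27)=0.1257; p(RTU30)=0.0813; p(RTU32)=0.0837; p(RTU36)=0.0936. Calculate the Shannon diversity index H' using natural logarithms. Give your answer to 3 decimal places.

Each pᵢ ln pᵢ term (working shown to 5 dp, full precision carried): 0.0961×(-2.34237)=-0.22510, 0.0936×(-2.36872)=-0.22171, 0.0788×(-2.54084)=-0.20022, 0.1108×(-2.20003)=-0.24376, 0.064×(-2.74887)=-0.17593, 0.0665×(-2.71055)=-0.18025, 0.1059×(-2.24526)=-0.23777, 0.1257×(-2.07386)=-0.26068, 0.0813×(-2.50961)=-0.20403, 0.0837×(-2.48052)=-0.20762, 0.0936×(-2.36872)=-0.22171.
Sum = -2.37880, so H' = 2.379.

2.379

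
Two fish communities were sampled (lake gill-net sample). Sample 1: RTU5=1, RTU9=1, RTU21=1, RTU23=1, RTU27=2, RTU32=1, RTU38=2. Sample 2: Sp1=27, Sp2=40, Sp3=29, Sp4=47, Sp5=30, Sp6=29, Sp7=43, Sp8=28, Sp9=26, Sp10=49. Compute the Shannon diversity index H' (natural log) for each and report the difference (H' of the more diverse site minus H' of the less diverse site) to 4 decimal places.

0.3846

Sample 1: N=9, proportions 0.111111, 0.111111, 0.111111, 0.111111, 0.222222, 0.111111, 0.222222, giving H' = 1.889159 (working shown to 6 dp, full precision carried).
Sample 2: N=348, proportions 0.077586, 0.114943, 0.083333, 0.135057, 0.086207, 0.083333, 0.123563, 0.08046, 0.074713, 0.140805, giving H' = 2.273806.
Difference = |1.889159 − 2.273806| = 0.384647, i.e. 0.3846 to 4 decimal places.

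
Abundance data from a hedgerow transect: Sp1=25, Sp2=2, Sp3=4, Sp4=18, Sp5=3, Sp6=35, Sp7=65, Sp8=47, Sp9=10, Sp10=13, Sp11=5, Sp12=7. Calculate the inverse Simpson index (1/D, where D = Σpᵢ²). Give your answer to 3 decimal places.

Total N = 25+2+4+18+3+35+65+47+10+13+5+7 = 234, so the proportions are 0.1068376, 0.008547, 0.017094, 0.0769231, 0.0128205, 0.1495726, 0.2777778, 0.2008547, 0.042735, 0.0555556, 0.0213675, 0.0299145 (working shown to 7 dp, full precision carried).
D = 0.1068376² + 0.008547² + 0.017094² + 0.0769231² + 0.0128205² + 0.1495726² + 0.2777778² + 0.2008547² + 0.042735² + 0.0555556² + 0.0213675² + 0.0299145² = 0.0114143 + 0.0000731 + 0.0002922 + 0.0059172 + 0.0001644 + 0.0223720 + 0.0771605 + 0.0403426 + 0.0018263 + 0.0030864 + 0.0004566 + 0.0008949 = 0.1640003.
So 1/D = 6.09755, i.e. 6.098 to 3 decimal places.

6.098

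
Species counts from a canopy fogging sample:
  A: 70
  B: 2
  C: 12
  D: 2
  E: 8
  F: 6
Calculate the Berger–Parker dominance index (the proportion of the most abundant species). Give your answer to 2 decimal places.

0.70

Total N = 70+2+12+2+8+6 = 100, so the proportions are 0.7, 0.02, 0.12, 0.02, 0.08, 0.06 (working shown to 4 dp, full precision carried).
The largest proportion is 0.7, i.e. d = 0.70 to 2 decimal places.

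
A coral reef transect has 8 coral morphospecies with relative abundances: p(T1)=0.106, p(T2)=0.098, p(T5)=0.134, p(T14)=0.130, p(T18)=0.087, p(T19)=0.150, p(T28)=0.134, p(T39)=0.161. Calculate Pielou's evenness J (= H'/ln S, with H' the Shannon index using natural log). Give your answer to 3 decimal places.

H' = −Σ pᵢ ln pᵢ = −((-0.23790) + (-0.22763) + (-0.26933) + (-0.26523) + (-0.21244) + (-0.28457) + (-0.26933) + (-0.29404)) = 2.06047 (working shown to 5 dp, full precision carried).
With S = 8 species, ln S = 2.07944, so J = 2.06047/2.07944 = 0.99088, i.e. 0.991 to 3 decimal places.

0.991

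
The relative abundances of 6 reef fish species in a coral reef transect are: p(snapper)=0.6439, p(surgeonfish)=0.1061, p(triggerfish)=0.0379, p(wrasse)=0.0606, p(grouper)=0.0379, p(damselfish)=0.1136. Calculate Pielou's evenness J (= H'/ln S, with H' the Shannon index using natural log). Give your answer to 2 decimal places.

0.66

H' = −Σ pᵢ ln pᵢ = −((-0.2835) + (-0.2380) + (-0.1240) + (-0.1699) + (-0.1240) + (-0.2471)) = 1.1865 (working shown to 4 dp, full precision carried).
With S = 6 species, ln S = 1.7918, so J = 1.1865/1.7918 = 0.6622, i.e. 0.66 to 2 decimal places.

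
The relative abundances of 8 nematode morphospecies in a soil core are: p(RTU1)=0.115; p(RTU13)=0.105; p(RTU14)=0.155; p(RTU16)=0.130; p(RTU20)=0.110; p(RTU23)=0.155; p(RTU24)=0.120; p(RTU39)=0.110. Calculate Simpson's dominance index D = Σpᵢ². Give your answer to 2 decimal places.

D = 0.115² + 0.105² + 0.155² + 0.13² + 0.11² + 0.155² + 0.12² + 0.11² = 0.0132 + 0.0110 + 0.0240 + 0.0169 + 0.0121 + 0.0240 + 0.0144 + 0.0121 = 0.1278 (working shown to 4 dp, full precision carried).
To 2 decimal places, D = 0.13.

0.13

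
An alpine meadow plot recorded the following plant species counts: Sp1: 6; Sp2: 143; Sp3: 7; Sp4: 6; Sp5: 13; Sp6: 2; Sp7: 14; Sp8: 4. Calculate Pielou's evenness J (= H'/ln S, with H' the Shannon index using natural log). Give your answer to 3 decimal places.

0.509

Total N = 6+143+7+6+13+2+14+4 = 195, so the proportions are 0.03077, 0.73333, 0.0359, 0.03077, 0.06667, 0.01026, 0.07179, 0.02051 (working shown to 5 dp, full precision carried).
H' = −Σ pᵢ ln pᵢ = −((-0.10712) + (-0.22745) + (-0.11943) + (-0.10712) + (-0.18054) + (-0.04697) + (-0.18910) + (-0.07973)) = 1.05745.
With S = 8 species, ln S = 2.07944, so J = 1.05745/2.07944 = 0.50853, i.e. 0.509 to 3 decimal places.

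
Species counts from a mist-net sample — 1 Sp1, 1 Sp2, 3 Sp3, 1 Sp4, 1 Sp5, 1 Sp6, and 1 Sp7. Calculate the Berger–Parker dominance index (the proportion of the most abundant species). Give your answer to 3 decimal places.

0.333

Total N = 1+1+3+1+1+1+1 = 9, so the proportions are 0.11111, 0.11111, 0.33333, 0.11111, 0.11111, 0.11111, 0.11111 (working shown to 5 dp, full precision carried).
The largest proportion is 0.33333, i.e. d = 0.333 to 3 decimal places.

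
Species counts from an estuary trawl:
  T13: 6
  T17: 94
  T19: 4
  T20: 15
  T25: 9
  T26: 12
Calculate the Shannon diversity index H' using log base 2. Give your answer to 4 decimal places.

Total N = 6+94+4+15+9+12 = 140, so the proportions are 0.042857, 0.671429, 0.028571, 0.107143, 0.064286, 0.085714 (working shown to 6 dp, full precision carried).
Each pᵢ log₂ pᵢ term: 0.042857×(-4.544321)=-0.194757, 0.671429×(-0.574694)=-0.385866, 0.028571×(-5.129283)=-0.146551, 0.107143×(-3.222392)=-0.345256, 0.064286×(-3.959358)=-0.254530, 0.085714×(-3.544321)=-0.303799.
Sum = -1.630759, so H' = 1.6308.

1.6308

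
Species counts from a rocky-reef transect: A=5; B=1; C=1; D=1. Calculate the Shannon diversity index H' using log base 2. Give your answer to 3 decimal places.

Total N = 5+1+1+1 = 8, so the proportions are 0.625, 0.125, 0.125, 0.125 (working shown to 5 dp, full precision carried).
Each pᵢ log₂ pᵢ term: 0.625×(-0.67807)=-0.42379, 0.125×(-3.00000)=-0.37500, 0.125×(-3.00000)=-0.37500, 0.125×(-3.00000)=-0.37500.
Sum = -1.54879, so H' = 1.549.

1.549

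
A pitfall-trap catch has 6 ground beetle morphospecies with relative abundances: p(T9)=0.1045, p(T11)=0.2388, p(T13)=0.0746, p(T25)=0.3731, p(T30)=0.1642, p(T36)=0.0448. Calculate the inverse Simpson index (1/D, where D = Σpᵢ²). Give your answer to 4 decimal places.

4.1376

D = 0.1045² + 0.2388² + 0.0746² + 0.3731² + 0.1642² + 0.0448² = 0.01092025 + 0.05702544 + 0.00556516 + 0.13920361 + 0.02696164 + 0.00200704 = 0.24168314 (working shown to 8 dp, full precision carried).
So 1/D = 4.137649, i.e. 4.1376 to 4 decimal places.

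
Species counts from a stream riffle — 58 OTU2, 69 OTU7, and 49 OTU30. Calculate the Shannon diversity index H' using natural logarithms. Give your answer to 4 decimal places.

1.0889

Total N = 58+69+49 = 176, so the proportions are 0.329545, 0.392045, 0.278409 (working shown to 6 dp, full precision carried).
Each pᵢ ln pᵢ term: 0.329545×(-1.110041)=-0.365809, 0.392045×(-0.936377)=-0.367103, 0.278409×(-1.278664)=-0.355992.
Sum = -1.088903, so H' = 1.0889.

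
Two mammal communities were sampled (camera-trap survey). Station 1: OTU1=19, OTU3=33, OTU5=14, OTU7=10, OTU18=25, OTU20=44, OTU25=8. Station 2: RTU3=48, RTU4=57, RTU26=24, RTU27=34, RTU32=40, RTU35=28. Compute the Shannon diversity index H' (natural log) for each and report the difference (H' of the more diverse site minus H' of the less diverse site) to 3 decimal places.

Station 1: N=153, proportions 0.12418, 0.21569, 0.0915, 0.06536, 0.1634, 0.28758, 0.05229, giving H' = 1.79571 (working shown to 5 dp, full precision carried).
Station 2: N=231, proportions 0.20779, 0.24675, 0.1039, 0.14719, 0.17316, 0.12121, giving H' = 1.74849.
Difference = |1.79571 − 1.74849| = 0.04722, i.e. 0.047 to 3 decimal places.

0.047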